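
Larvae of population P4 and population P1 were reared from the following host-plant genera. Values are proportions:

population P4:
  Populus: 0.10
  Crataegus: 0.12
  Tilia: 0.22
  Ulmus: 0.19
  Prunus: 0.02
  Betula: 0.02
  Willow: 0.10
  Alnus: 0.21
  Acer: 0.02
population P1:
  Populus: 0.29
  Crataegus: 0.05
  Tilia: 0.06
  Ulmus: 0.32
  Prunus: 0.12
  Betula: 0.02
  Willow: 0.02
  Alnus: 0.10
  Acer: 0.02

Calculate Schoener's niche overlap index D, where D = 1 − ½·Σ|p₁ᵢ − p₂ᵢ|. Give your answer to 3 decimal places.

0.580

Σ|p₁ᵢ − p₂ᵢ| = 0.19 + 0.07 + 0.16 + 0.13 + 0.10 + 0.00 + 0.08 + 0.11 + 0.00 = 0.84
D = 1 − ½ × 0.84 = 1 − 0.420 = 0.58000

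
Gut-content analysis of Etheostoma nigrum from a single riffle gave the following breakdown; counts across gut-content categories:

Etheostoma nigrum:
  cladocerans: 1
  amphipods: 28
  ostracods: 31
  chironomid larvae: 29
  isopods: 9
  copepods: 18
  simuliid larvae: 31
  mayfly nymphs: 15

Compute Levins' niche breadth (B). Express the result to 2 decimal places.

Proportions for Etheostoma nigrum (n=162): 1/162=0.0062, 28/162=0.1728, 31/162=0.1914, 29/162=0.1790, 9/162=0.0556, 18/162=0.1111, 31/162=0.1914, 15/162=0.0926
Σpᵢ² = 0.0062² + 0.1728² + 0.1914² + 0.1790² + 0.0556² + 0.1111² + 0.1914² + 0.0926² = 0.000038 + 0.029860 + 0.036634 + 0.032041 + 0.003091 + 0.012343 + 0.036634 + 0.008575 = 0.159216
B = 1 / 0.159216 = 6.2808

6.28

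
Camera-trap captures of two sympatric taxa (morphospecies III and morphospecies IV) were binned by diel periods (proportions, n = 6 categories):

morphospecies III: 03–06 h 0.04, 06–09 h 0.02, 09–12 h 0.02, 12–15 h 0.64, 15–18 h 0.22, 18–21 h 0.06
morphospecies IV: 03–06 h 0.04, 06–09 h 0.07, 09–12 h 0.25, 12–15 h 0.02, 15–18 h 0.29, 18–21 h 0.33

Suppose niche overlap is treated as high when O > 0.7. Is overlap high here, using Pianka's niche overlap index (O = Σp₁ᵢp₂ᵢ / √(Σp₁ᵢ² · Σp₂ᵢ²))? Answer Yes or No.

Σ p₁ᵢp₂ᵢ = 0.0016 + 0.0014 + 0.0050 + 0.0128 + 0.0638 + 0.0198 = 0.1044
Σp_1ᵢ² = 0.04² + 0.02² + 0.02² + 0.64² + 0.22² + 0.06² = 0.0016 + 0.0004 + 0.0004 + 0.4096 + 0.0484 + 0.0036 = 0.4640
Σp_2ᵢ² = 0.04² + 0.07² + 0.25² + 0.02² + 0.29² + 0.33² = 0.0016 + 0.0049 + 0.0625 + 0.0004 + 0.0841 + 0.1089 = 0.2624
O = 0.1044 / √(0.4640 × 0.2624) = 0.1044 / 0.34893 = 0.2992
O = 0.2992 < 0.7 → No.

No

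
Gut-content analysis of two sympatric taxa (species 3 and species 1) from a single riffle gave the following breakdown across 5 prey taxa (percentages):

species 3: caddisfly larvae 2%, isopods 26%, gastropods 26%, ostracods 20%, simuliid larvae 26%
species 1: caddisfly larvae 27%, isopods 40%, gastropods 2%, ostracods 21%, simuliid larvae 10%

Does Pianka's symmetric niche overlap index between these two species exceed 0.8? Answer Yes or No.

Convert percentages to proportions (divide by 100).
Σ p₁ᵢp₂ᵢ = 0.0054 + 0.1040 + 0.0052 + 0.0420 + 0.0260 = 0.1826
Σp_1ᵢ² = 0.02² + 0.26² + 0.26² + 0.20² + 0.26² = 0.0004 + 0.0676 + 0.0676 + 0.0400 + 0.0676 = 0.2432
Σp_2ᵢ² = 0.27² + 0.40² + 0.02² + 0.21² + 0.10² = 0.0729 + 0.1600 + 0.0004 + 0.0441 + 0.0100 = 0.2874
O = 0.1826 / √(0.2432 × 0.2874) = 0.1826 / 0.26438 = 0.6907
O = 0.6907 < 0.8 → No.

No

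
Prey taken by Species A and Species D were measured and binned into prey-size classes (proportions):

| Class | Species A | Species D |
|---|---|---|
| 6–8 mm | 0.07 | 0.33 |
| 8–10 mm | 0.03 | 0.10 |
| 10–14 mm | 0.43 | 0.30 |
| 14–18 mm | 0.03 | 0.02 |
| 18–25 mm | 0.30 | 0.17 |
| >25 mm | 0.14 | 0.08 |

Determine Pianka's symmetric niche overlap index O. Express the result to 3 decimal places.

Σ p₁ᵢp₂ᵢ = 0.0231 + 0.0030 + 0.1290 + 0.0006 + 0.0510 + 0.0112 = 0.2179
Σp_1ᵢ² = 0.07² + 0.03² + 0.43² + 0.03² + 0.30² + 0.14² = 0.0049 + 0.0009 + 0.1849 + 0.0009 + 0.0900 + 0.0196 = 0.3012
Σp_2ᵢ² = 0.33² + 0.10² + 0.30² + 0.02² + 0.17² + 0.08² = 0.1089 + 0.0100 + 0.0900 + 0.0004 + 0.0289 + 0.0064 = 0.2446
O = 0.2179 / √(0.3012 × 0.2446) = 0.2179 / 0.271429 = 0.80279

0.803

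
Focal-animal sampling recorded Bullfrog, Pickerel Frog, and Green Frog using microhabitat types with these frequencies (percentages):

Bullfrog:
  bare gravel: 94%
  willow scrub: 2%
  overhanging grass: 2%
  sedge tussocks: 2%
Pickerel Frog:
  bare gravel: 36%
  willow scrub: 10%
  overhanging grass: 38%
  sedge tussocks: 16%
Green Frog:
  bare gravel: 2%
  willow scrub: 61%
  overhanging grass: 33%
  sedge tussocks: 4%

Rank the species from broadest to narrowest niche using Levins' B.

Convert percentages to proportions (divide by 100).
Σp_Bullᵢ² = 0.94² + 0.02² + 0.02² + 0.02² = 0.8836 + 0.0004 + 0.0004 + 0.0004 = 0.8848
B_Bull = 1 / 0.8848 = 1.1302
Σp_Pickᵢ² = 0.36² + 0.10² + 0.38² + 0.16² = 0.1296 + 0.0100 + 0.1444 + 0.0256 = 0.3096
B_Pick = 1 / 0.3096 = 3.2300
Σp_Greeᵢ² = 0.02² + 0.61² + 0.33² + 0.04² = 0.0004 + 0.3721 + 0.1089 + 0.0016 = 0.4830
B_Gree = 1 / 0.4830 = 2.0704
Ranking by B (broadest → narrowest): Pickerel Frog (3.23) > Green Frog (2.07) > Bullfrog (1.13)

Pickerel Frog > Green Frog > Bullfrog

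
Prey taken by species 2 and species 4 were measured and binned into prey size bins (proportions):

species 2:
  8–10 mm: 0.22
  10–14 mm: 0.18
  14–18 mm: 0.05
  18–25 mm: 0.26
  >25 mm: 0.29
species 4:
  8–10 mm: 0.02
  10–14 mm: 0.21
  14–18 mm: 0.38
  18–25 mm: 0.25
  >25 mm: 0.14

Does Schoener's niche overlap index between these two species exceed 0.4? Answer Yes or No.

Σ|p₁ᵢ − p₂ᵢ| = 0.20 + 0.03 + 0.33 + 0.01 + 0.15 = 0.72
D = 1 − ½ × 0.72 = 1 − 0.360 = 0.6400
D = 0.6400 > 0.4 → Yes.

Yes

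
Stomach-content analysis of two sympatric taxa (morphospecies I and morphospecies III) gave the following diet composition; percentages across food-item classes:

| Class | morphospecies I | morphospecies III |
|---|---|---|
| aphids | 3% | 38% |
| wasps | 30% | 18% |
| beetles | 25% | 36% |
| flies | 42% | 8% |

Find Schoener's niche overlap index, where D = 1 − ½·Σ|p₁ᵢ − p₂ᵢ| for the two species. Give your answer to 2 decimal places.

Convert percentages to proportions (divide by 100).
Σ|p₁ᵢ − p₂ᵢ| = 0.35 + 0.12 + 0.11 + 0.34 = 0.92
D = 1 − ½ × 0.92 = 1 − 0.460 = 0.5400

0.54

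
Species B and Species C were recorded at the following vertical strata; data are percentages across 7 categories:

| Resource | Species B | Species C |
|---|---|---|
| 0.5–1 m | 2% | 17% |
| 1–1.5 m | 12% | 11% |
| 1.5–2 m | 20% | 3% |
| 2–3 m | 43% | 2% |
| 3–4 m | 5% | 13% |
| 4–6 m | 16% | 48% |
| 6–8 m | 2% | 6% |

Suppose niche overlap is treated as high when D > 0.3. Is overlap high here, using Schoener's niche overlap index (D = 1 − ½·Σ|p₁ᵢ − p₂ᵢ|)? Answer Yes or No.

Convert percentages to proportions (divide by 100).
Σ|p₁ᵢ − p₂ᵢ| = 0.15 + 0.01 + 0.17 + 0.41 + 0.08 + 0.32 + 0.04 = 1.18
D = 1 − ½ × 1.18 = 1 − 0.590 = 0.4100
D = 0.4100 > 0.3 → Yes.

Yes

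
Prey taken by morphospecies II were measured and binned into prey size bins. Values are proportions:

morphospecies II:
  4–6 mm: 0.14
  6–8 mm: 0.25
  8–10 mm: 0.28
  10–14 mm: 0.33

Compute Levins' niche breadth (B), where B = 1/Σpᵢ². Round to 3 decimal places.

3.712

Σpᵢ² = 0.14² + 0.25² + 0.28² + 0.33² = 0.0196 + 0.0625 + 0.0784 + 0.1089 = 0.2694
B = 1 / 0.2694 = 3.71195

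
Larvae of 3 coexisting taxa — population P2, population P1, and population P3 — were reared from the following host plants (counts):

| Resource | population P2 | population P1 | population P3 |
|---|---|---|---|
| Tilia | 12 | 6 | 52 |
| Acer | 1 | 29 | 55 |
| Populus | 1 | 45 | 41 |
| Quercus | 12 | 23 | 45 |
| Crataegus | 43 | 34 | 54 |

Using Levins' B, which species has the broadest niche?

population P3

Proportions for population P2 (n=69): 12/69=0.1739, 1/69=0.0145, 1/69=0.0145, 12/69=0.1739, 43/69=0.6232
Proportions for population P1 (n=137): 6/137=0.0438, 29/137=0.2117, 45/137=0.3285, 23/137=0.1679, 34/137=0.2482
Proportions for population P3 (n=247): 52/247=0.2105, 55/247=0.2227, 41/247=0.1660, 45/247=0.1822, 54/247=0.2186
Σp_P2ᵢ² = 0.1739² + 0.0145² + 0.0145² + 0.1739² + 0.6232² = 0.030241 + 0.000210 + 0.000210 + 0.030241 + 0.388378 = 0.449280
B_P2 = 1 / 0.449280 = 2.2258
Σp_P1ᵢ² = 0.0438² + 0.2117² + 0.3285² + 0.1679² + 0.2482² = 0.001918 + 0.044817 + 0.107912 + 0.028190 + 0.061603 = 0.244440
B_P1 = 1 / 0.244440 = 4.0910
Σp_P3ᵢ² = 0.2105² + 0.2227² + 0.1660² + 0.1822² + 0.2186² = 0.044310 + 0.049595 + 0.027556 + 0.033197 + 0.047786 = 0.202444
B_P3 = 1 / 0.202444 = 4.9396
Highest B → broadest niche (most generalist): population P3 (B = 4.94).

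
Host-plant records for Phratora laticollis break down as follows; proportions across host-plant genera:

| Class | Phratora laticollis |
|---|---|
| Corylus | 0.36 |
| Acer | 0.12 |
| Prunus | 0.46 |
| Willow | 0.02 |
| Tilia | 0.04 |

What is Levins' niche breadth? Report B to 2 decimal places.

2.80

Σpᵢ² = 0.36² + 0.12² + 0.46² + 0.02² + 0.04² = 0.1296 + 0.0144 + 0.2116 + 0.0004 + 0.0016 = 0.3576
B = 1 / 0.3576 = 2.7964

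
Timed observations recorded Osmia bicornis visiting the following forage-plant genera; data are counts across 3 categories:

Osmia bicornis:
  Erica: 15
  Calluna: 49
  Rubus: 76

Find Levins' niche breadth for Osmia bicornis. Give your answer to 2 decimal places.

2.33

Proportions for Osmia bicornis (n=140): 15/140=0.1071, 49/140=0.3500, 76/140=0.5429
Σpᵢ² = 0.1071² + 0.3500² + 0.5429² = 0.011470 + 0.122500 + 0.294740 = 0.428710
B = 1 / 0.428710 = 2.3326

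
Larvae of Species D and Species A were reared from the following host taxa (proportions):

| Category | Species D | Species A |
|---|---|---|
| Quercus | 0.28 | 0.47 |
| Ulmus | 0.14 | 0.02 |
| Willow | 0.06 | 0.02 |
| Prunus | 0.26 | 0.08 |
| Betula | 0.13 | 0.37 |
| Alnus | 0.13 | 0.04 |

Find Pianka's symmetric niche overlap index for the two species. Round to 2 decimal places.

0.77

Σ p₁ᵢp₂ᵢ = 0.1316 + 0.0028 + 0.0012 + 0.0208 + 0.0481 + 0.0052 = 0.2097
Σp_1ᵢ² = 0.28² + 0.14² + 0.06² + 0.26² + 0.13² + 0.13² = 0.0784 + 0.0196 + 0.0036 + 0.0676 + 0.0169 + 0.0169 = 0.2030
Σp_2ᵢ² = 0.47² + 0.02² + 0.02² + 0.08² + 0.37² + 0.04² = 0.2209 + 0.0004 + 0.0004 + 0.0064 + 0.1369 + 0.0016 = 0.3666
O = 0.2097 / √(0.2030 × 0.3666) = 0.2097 / 0.27280 = 0.7687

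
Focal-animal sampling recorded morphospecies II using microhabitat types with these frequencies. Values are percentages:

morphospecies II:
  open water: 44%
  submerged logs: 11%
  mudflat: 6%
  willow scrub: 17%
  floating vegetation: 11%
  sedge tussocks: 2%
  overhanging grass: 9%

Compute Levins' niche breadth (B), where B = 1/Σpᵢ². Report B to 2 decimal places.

3.86

Convert percentages to proportions (divide by 100).
Σpᵢ² = 0.44² + 0.11² + 0.06² + 0.17² + 0.11² + 0.02² + 0.09² = 0.1936 + 0.0121 + 0.0036 + 0.0289 + 0.0121 + 0.0004 + 0.0081 = 0.2588
B = 1 / 0.2588 = 3.8640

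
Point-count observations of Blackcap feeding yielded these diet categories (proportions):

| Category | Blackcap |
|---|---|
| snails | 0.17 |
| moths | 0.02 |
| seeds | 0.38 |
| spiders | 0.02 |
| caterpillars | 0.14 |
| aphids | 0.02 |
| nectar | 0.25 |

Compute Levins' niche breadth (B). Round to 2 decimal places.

Σpᵢ² = 0.17² + 0.02² + 0.38² + 0.02² + 0.14² + 0.02² + 0.25² = 0.0289 + 0.0004 + 0.1444 + 0.0004 + 0.0196 + 0.0004 + 0.0625 = 0.2566
B = 1 / 0.2566 = 3.8971

3.90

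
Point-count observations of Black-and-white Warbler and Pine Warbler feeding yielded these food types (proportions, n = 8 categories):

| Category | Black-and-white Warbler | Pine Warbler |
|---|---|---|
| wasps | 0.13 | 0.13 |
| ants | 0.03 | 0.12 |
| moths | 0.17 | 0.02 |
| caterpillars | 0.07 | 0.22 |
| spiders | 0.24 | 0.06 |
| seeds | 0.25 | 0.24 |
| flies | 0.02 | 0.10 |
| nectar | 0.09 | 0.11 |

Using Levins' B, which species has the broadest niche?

Σp_Blacᵢ² = 0.13² + 0.03² + 0.17² + 0.07² + 0.24² + 0.25² + 0.02² + 0.09² = 0.0169 + 0.0009 + 0.0289 + 0.0049 + 0.0576 + 0.0625 + 0.0004 + 0.0081 = 0.1802
B_Blac = 1 / 0.1802 = 5.5494
Σp_Pineᵢ² = 0.13² + 0.12² + 0.02² + 0.22² + 0.06² + 0.24² + 0.10² + 0.11² = 0.0169 + 0.0144 + 0.0004 + 0.0484 + 0.0036 + 0.0576 + 0.0100 + 0.0121 = 0.1634
B_Pine = 1 / 0.1634 = 6.1200
Highest B → broadest niche (most generalist): Pine Warbler (B = 6.12).

Pine Warbler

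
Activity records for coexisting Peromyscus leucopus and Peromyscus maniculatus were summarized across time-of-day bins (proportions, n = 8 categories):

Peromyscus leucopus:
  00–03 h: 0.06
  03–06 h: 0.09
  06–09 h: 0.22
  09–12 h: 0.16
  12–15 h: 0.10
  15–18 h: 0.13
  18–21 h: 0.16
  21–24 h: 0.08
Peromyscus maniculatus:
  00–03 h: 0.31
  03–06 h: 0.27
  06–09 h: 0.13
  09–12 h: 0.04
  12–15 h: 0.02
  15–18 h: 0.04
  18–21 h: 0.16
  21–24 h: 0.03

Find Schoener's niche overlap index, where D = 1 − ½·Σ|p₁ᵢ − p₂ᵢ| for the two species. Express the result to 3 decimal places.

Σ|p₁ᵢ − p₂ᵢ| = 0.25 + 0.18 + 0.09 + 0.12 + 0.08 + 0.09 + 0.00 + 0.05 = 0.86
D = 1 − ½ × 0.86 = 1 − 0.430 = 0.57000

0.570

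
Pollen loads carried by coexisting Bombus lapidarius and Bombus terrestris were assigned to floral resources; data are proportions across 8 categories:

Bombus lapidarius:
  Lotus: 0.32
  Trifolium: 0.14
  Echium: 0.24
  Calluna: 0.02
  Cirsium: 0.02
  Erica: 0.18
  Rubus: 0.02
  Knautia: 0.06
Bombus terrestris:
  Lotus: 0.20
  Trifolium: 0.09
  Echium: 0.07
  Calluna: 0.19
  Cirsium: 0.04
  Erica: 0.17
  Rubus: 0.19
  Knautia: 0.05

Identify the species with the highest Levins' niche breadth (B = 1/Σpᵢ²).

Σp_lapiᵢ² = 0.32² + 0.14² + 0.24² + 0.02² + 0.02² + 0.18² + 0.02² + 0.06² = 0.1024 + 0.0196 + 0.0576 + 0.0004 + 0.0004 + 0.0324 + 0.0004 + 0.0036 = 0.2168
B_lapi = 1 / 0.2168 = 4.6125
Σp_terrᵢ² = 0.20² + 0.09² + 0.07² + 0.19² + 0.04² + 0.17² + 0.19² + 0.05² = 0.0400 + 0.0081 + 0.0049 + 0.0361 + 0.0016 + 0.0289 + 0.0361 + 0.0025 = 0.1582
B_terr = 1 / 0.1582 = 6.3211
Highest B → broadest niche (most generalist): Bombus terrestris (B = 6.32).

Bombus terrestris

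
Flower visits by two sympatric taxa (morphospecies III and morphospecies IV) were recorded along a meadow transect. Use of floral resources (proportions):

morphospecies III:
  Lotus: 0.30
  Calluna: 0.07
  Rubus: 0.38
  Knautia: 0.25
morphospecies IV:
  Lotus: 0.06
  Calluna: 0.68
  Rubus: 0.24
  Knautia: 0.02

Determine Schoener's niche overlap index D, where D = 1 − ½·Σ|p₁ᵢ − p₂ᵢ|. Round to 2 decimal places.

0.39

Σ|p₁ᵢ − p₂ᵢ| = 0.24 + 0.61 + 0.14 + 0.23 = 1.22
D = 1 − ½ × 1.22 = 1 − 0.610 = 0.3900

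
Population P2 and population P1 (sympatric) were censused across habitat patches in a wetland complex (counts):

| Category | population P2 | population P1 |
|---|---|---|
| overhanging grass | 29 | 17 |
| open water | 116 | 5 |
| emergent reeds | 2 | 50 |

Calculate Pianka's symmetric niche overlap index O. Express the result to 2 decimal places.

0.18

Proportions for population P2 (n=147): 29/147=0.1973, 116/147=0.7891, 2/147=0.0136
Proportions for population P1 (n=72): 17/72=0.2361, 5/72=0.0694, 50/72=0.6944
Σ p₁ᵢp₂ᵢ = 0.046583 + 0.054764 + 0.009444 = 0.110791
Σp_1ᵢ² = 0.1973² + 0.7891² + 0.0136² = 0.038927 + 0.622679 + 0.000185 = 0.661791
Σp_2ᵢ² = 0.2361² + 0.0694² + 0.6944² = 0.055743 + 0.004816 + 0.482191 = 0.542750
O = 0.110791 / √(0.661791 × 0.542750) = 0.110791 / 0.5993222 = 0.1849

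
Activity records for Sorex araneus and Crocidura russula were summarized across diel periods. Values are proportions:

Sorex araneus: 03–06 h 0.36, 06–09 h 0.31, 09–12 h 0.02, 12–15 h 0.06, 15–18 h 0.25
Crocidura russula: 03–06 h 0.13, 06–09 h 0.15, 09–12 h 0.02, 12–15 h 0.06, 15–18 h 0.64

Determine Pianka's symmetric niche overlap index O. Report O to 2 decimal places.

Σ p₁ᵢp₂ᵢ = 0.0468 + 0.0465 + 0.0004 + 0.0036 + 0.1600 = 0.2573
Σp_1ᵢ² = 0.36² + 0.31² + 0.02² + 0.06² + 0.25² = 0.1296 + 0.0961 + 0.0004 + 0.0036 + 0.0625 = 0.2922
Σp_2ᵢ² = 0.13² + 0.15² + 0.02² + 0.06² + 0.64² = 0.0169 + 0.0225 + 0.0004 + 0.0036 + 0.4096 = 0.4530
O = 0.2573 / √(0.2922 × 0.4530) = 0.2573 / 0.36382 = 0.7072

0.71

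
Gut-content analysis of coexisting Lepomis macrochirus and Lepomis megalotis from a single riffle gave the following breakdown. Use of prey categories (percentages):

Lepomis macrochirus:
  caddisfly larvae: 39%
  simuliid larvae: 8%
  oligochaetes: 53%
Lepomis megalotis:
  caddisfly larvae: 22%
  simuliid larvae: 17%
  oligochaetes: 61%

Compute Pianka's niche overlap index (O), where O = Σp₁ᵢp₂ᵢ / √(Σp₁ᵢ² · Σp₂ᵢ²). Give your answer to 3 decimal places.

Convert percentages to proportions (divide by 100).
Σ p₁ᵢp₂ᵢ = 0.0858 + 0.0136 + 0.3233 = 0.4227
Σp_1ᵢ² = 0.39² + 0.08² + 0.53² = 0.1521 + 0.0064 + 0.2809 = 0.4394
Σp_2ᵢ² = 0.22² + 0.17² + 0.61² = 0.0484 + 0.0289 + 0.3721 = 0.4494
O = 0.4227 / √(0.4394 × 0.4494) = 0.4227 / 0.444372 = 0.95123

0.951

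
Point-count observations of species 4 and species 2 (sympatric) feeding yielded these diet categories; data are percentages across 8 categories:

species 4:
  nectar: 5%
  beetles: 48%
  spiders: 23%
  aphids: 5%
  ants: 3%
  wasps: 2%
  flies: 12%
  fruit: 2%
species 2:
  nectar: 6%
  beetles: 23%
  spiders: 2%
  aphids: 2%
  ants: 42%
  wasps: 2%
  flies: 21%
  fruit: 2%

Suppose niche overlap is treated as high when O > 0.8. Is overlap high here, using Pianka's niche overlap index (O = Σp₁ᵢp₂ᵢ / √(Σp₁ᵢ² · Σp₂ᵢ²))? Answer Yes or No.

Convert percentages to proportions (divide by 100).
Σ p₁ᵢp₂ᵢ = 0.0030 + 0.1104 + 0.0046 + 0.0010 + 0.0126 + 0.0004 + 0.0252 + 0.0004 = 0.1576
Σp_1ᵢ² = 0.05² + 0.48² + 0.23² + 0.05² + 0.03² + 0.02² + 0.12² + 0.02² = 0.0025 + 0.2304 + 0.0529 + 0.0025 + 0.0009 + 0.0004 + 0.0144 + 0.0004 = 0.3044
Σp_2ᵢ² = 0.06² + 0.23² + 0.02² + 0.02² + 0.42² + 0.02² + 0.21² + 0.02² = 0.0036 + 0.0529 + 0.0004 + 0.0004 + 0.1764 + 0.0004 + 0.0441 + 0.0004 = 0.2786
O = 0.1576 / √(0.3044 × 0.2786) = 0.1576 / 0.29121 = 0.5412
O = 0.5412 < 0.8 → No.

No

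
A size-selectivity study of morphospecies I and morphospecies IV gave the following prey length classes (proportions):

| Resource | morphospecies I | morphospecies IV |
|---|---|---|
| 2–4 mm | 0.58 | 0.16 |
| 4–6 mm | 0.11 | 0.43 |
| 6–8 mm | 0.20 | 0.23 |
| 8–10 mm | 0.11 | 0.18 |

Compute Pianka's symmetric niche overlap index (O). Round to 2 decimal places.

0.60

Σ p₁ᵢp₂ᵢ = 0.0928 + 0.0473 + 0.0460 + 0.0198 = 0.2059
Σp_1ᵢ² = 0.58² + 0.11² + 0.20² + 0.11² = 0.3364 + 0.0121 + 0.0400 + 0.0121 = 0.4006
Σp_2ᵢ² = 0.16² + 0.43² + 0.23² + 0.18² = 0.0256 + 0.1849 + 0.0529 + 0.0324 = 0.2958
O = 0.2059 / √(0.4006 × 0.2958) = 0.2059 / 0.34423 = 0.5981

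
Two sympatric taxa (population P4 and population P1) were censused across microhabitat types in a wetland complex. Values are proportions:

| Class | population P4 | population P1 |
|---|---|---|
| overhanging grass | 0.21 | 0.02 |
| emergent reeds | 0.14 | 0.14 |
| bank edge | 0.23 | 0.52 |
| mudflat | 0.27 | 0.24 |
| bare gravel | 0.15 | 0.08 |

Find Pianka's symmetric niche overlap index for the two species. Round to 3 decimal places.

Σ p₁ᵢp₂ᵢ = 0.0042 + 0.0196 + 0.1196 + 0.0648 + 0.0120 = 0.2202
Σp_1ᵢ² = 0.21² + 0.14² + 0.23² + 0.27² + 0.15² = 0.0441 + 0.0196 + 0.0529 + 0.0729 + 0.0225 = 0.2120
Σp_2ᵢ² = 0.02² + 0.14² + 0.52² + 0.24² + 0.08² = 0.0004 + 0.0196 + 0.2704 + 0.0576 + 0.0064 = 0.3544
O = 0.2202 / √(0.2120 × 0.3544) = 0.2202 / 0.274104 = 0.80334

0.803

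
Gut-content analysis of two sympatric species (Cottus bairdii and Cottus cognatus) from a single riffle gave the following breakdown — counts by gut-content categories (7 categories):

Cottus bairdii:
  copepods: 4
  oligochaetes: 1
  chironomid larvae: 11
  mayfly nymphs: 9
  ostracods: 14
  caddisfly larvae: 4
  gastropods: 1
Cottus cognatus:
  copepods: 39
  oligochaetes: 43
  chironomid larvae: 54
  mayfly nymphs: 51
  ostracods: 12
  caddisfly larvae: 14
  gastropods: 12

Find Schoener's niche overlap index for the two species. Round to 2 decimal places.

0.70

Proportions for Cottus bairdii (n=44): 4/44=0.0909, 1/44=0.0227, 11/44=0.2500, 9/44=0.2045, 14/44=0.3182, 4/44=0.0909, 1/44=0.0227
Proportions for Cottus cognatus (n=225): 39/225=0.1733, 43/225=0.1911, 54/225=0.2400, 51/225=0.2267, 12/225=0.0533, 14/225=0.0622, 12/225=0.0533
Σ|p₁ᵢ − p₂ᵢ| = 0.0824 + 0.1684 + 0.0100 + 0.0222 + 0.2649 + 0.0287 + 0.0306 = 0.6072
D = 1 − ½ × 0.6072 = 1 − 0.30360 = 0.69640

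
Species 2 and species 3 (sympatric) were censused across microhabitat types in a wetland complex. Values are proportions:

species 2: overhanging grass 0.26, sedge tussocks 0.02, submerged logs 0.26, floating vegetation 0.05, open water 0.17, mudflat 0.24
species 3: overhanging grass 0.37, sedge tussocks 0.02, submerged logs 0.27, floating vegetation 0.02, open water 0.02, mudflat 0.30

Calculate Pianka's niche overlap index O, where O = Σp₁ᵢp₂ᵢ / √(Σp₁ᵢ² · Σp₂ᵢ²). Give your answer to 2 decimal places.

0.94

Σ p₁ᵢp₂ᵢ = 0.0962 + 0.0004 + 0.0702 + 0.0010 + 0.0034 + 0.0720 = 0.2432
Σp_1ᵢ² = 0.26² + 0.02² + 0.26² + 0.05² + 0.17² + 0.24² = 0.0676 + 0.0004 + 0.0676 + 0.0025 + 0.0289 + 0.0576 = 0.2246
Σp_2ᵢ² = 0.37² + 0.02² + 0.27² + 0.02² + 0.02² + 0.30² = 0.1369 + 0.0004 + 0.0729 + 0.0004 + 0.0004 + 0.0900 = 0.3010
O = 0.2432 / √(0.2246 × 0.3010) = 0.2432 / 0.26001 = 0.9353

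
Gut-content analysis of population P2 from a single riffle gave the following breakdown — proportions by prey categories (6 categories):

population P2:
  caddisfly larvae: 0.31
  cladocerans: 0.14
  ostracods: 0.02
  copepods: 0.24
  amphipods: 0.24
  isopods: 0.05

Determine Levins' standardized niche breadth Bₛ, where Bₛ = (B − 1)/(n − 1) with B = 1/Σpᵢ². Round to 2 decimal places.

0.66

Σpᵢ² = 0.31² + 0.14² + 0.02² + 0.24² + 0.24² + 0.05² = 0.0961 + 0.0196 + 0.0004 + 0.0576 + 0.0576 + 0.0025 = 0.2338
B = 1 / 0.2338 = 4.2772
Bₛ = (B − 1)/(n − 1) = (4.2772 − 1)/(6 − 1) = 3.2772/5 = 0.6554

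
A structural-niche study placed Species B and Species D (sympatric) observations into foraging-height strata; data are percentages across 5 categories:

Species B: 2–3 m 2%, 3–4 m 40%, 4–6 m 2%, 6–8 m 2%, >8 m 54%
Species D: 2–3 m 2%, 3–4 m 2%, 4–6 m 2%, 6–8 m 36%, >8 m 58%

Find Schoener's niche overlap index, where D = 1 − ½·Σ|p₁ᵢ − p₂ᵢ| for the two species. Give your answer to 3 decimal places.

Convert percentages to proportions (divide by 100).
Σ|p₁ᵢ − p₂ᵢ| = 0.00 + 0.38 + 0.00 + 0.34 + 0.04 = 0.76
D = 1 − ½ × 0.76 = 1 − 0.380 = 0.62000

0.620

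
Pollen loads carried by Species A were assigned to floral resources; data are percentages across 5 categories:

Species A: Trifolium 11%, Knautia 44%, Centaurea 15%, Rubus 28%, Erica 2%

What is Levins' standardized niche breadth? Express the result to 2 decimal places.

0.56

Convert percentages to proportions (divide by 100).
Σpᵢ² = 0.11² + 0.44² + 0.15² + 0.28² + 0.02² = 0.0121 + 0.1936 + 0.0225 + 0.0784 + 0.0004 = 0.3070
B = 1 / 0.3070 = 3.2573
Bₛ = (B − 1)/(n − 1) = (3.2573 − 1)/(5 − 1) = 2.2573/4 = 0.5643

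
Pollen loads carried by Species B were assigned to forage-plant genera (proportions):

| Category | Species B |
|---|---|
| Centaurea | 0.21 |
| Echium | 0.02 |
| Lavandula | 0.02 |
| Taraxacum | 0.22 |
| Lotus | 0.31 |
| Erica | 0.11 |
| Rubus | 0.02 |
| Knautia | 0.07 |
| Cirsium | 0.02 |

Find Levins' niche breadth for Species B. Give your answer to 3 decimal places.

4.826

Σpᵢ² = 0.21² + 0.02² + 0.02² + 0.22² + 0.31² + 0.11² + 0.02² + 0.07² + 0.02² = 0.0441 + 0.0004 + 0.0004 + 0.0484 + 0.0961 + 0.0121 + 0.0004 + 0.0049 + 0.0004 = 0.2072
B = 1 / 0.2072 = 4.82625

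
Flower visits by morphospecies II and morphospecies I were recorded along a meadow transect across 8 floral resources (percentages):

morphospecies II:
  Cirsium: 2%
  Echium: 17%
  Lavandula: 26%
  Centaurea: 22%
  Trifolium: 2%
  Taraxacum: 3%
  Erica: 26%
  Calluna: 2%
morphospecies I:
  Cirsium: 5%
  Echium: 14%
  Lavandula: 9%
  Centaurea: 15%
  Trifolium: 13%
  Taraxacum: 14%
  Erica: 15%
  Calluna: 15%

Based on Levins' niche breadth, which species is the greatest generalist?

Convert percentages to proportions (divide by 100).
Σp_IIᵢ² = 0.02² + 0.17² + 0.26² + 0.22² + 0.02² + 0.03² + 0.26² + 0.02² = 0.0004 + 0.0289 + 0.0676 + 0.0484 + 0.0004 + 0.0009 + 0.0676 + 0.0004 = 0.2146
B_II = 1 / 0.2146 = 4.6598
Σp_Iᵢ² = 0.05² + 0.14² + 0.09² + 0.15² + 0.13² + 0.14² + 0.15² + 0.15² = 0.0025 + 0.0196 + 0.0081 + 0.0225 + 0.0169 + 0.0196 + 0.0225 + 0.0225 = 0.1342
B_I = 1 / 0.1342 = 7.4516
Highest B → broadest niche (most generalist): morphospecies I (B = 7.45).

morphospecies I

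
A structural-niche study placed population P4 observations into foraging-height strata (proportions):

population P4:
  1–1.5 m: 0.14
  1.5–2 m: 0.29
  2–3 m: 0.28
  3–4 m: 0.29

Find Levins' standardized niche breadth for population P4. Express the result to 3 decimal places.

0.919

Σpᵢ² = 0.14² + 0.29² + 0.28² + 0.29² = 0.0196 + 0.0841 + 0.0784 + 0.0841 = 0.2662
B = 1 / 0.2662 = 3.75657
Bₛ = (B − 1)/(n − 1) = (3.75657 − 1)/(4 − 1) = 2.75657/3 = 0.91886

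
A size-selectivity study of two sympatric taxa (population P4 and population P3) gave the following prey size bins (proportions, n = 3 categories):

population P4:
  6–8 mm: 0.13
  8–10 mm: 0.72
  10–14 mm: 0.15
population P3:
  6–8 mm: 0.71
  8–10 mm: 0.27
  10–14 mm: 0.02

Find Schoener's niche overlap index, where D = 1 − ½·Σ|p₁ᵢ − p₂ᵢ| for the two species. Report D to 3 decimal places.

Σ|p₁ᵢ − p₂ᵢ| = 0.58 + 0.45 + 0.13 = 1.16
D = 1 − ½ × 1.16 = 1 − 0.580 = 0.42000

0.420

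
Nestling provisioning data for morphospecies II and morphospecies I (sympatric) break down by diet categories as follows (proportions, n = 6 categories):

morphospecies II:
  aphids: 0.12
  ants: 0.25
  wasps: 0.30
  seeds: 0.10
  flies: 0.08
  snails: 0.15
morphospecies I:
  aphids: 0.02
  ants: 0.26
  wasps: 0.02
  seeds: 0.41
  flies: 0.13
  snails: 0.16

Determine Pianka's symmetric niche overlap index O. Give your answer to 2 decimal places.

Σ p₁ᵢp₂ᵢ = 0.0024 + 0.0650 + 0.0060 + 0.0410 + 0.0104 + 0.0240 = 0.1488
Σp_1ᵢ² = 0.12² + 0.25² + 0.30² + 0.10² + 0.08² + 0.15² = 0.0144 + 0.0625 + 0.0900 + 0.0100 + 0.0064 + 0.0225 = 0.2058
Σp_2ᵢ² = 0.02² + 0.26² + 0.02² + 0.41² + 0.13² + 0.16² = 0.0004 + 0.0676 + 0.0004 + 0.1681 + 0.0169 + 0.0256 = 0.2790
O = 0.1488 / √(0.2058 × 0.2790) = 0.1488 / 0.23962 = 0.6210

0.62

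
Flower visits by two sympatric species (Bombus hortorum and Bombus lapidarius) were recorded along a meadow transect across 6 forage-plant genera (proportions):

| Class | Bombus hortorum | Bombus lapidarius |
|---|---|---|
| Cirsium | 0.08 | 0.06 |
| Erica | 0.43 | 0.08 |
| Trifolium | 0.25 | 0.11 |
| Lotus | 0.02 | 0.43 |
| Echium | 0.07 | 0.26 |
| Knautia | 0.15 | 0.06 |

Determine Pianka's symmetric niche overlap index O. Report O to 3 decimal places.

0.366

Σ p₁ᵢp₂ᵢ = 0.0048 + 0.0344 + 0.0275 + 0.0086 + 0.0182 + 0.0090 = 0.1025
Σp_1ᵢ² = 0.08² + 0.43² + 0.25² + 0.02² + 0.07² + 0.15² = 0.0064 + 0.1849 + 0.0625 + 0.0004 + 0.0049 + 0.0225 = 0.2816
Σp_2ᵢ² = 0.06² + 0.08² + 0.11² + 0.43² + 0.26² + 0.06² = 0.0036 + 0.0064 + 0.0121 + 0.1849 + 0.0676 + 0.0036 = 0.2782
O = 0.1025 / √(0.2816 × 0.2782) = 0.1025 / 0.279895 = 0.36621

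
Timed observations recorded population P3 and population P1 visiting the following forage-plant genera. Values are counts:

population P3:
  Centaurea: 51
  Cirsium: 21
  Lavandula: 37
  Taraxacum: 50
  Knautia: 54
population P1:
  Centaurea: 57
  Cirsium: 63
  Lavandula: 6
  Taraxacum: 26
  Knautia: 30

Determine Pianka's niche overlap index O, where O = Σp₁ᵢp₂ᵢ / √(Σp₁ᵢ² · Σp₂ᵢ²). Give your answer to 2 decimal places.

0.79

Proportions for population P3 (n=213): 51/213=0.2394, 21/213=0.0986, 37/213=0.1737, 50/213=0.2347, 54/213=0.2535
Proportions for population P1 (n=182): 57/182=0.3132, 63/182=0.3462, 6/182=0.0330, 26/182=0.1429, 30/182=0.1648
Σ p₁ᵢp₂ᵢ = 0.074980 + 0.034135 + 0.005732 + 0.033539 + 0.041777 = 0.190163
Σp_1ᵢ² = 0.2394² + 0.0986² + 0.1737² + 0.2347² + 0.2535² = 0.057312 + 0.009722 + 0.030172 + 0.055084 + 0.064262 = 0.216552
Σp_2ᵢ² = 0.3132² + 0.3462² + 0.0330² + 0.1429² + 0.1648² = 0.098094 + 0.119854 + 0.001089 + 0.020420 + 0.027159 = 0.266616
O = 0.190163 / √(0.216552 × 0.266616) = 0.190163 / 0.2402836 = 0.7914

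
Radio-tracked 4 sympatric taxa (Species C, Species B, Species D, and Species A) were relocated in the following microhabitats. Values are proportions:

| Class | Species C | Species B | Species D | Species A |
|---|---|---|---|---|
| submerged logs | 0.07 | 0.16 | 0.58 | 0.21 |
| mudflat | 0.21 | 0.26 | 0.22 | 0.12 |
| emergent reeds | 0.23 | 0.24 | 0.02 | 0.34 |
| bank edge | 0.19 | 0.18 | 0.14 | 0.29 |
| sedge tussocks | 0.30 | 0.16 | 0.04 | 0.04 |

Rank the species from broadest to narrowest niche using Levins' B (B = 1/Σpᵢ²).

Σp_Cᵢ² = 0.07² + 0.21² + 0.23² + 0.19² + 0.30² = 0.0049 + 0.0441 + 0.0529 + 0.0361 + 0.0900 = 0.2280
B_C = 1 / 0.2280 = 4.3860
Σp_Bᵢ² = 0.16² + 0.26² + 0.24² + 0.18² + 0.16² = 0.0256 + 0.0676 + 0.0576 + 0.0324 + 0.0256 = 0.2088
B_B = 1 / 0.2088 = 4.7893
Σp_Dᵢ² = 0.58² + 0.22² + 0.02² + 0.14² + 0.04² = 0.3364 + 0.0484 + 0.0004 + 0.0196 + 0.0016 = 0.4064
B_D = 1 / 0.4064 = 2.4606
Σp_Aᵢ² = 0.21² + 0.12² + 0.34² + 0.29² + 0.04² = 0.0441 + 0.0144 + 0.1156 + 0.0841 + 0.0016 = 0.2598
B_A = 1 / 0.2598 = 3.8491
Ranking by B (broadest → narrowest): Species B (4.79) > Species C (4.39) > Species A (3.85) > Species D (2.46)

Species B > Species C > Species A > Species D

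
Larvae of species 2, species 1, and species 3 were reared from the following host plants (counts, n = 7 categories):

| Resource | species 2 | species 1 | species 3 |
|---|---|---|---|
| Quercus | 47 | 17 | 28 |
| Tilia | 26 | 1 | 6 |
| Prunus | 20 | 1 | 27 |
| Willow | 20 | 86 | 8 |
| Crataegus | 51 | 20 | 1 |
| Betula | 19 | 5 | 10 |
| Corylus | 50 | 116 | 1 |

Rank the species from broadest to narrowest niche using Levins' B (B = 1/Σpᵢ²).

species 2 > species 3 > species 1

Proportions for species 2 (n=233): 47/233=0.2017, 26/233=0.1116, 20/233=0.0858, 20/233=0.0858, 51/233=0.2189, 19/233=0.0815, 50/233=0.2146
Proportions for species 1 (n=246): 17/246=0.0691, 1/246=0.0041, 1/246=0.0041, 86/246=0.3496, 20/246=0.0813, 5/246=0.0203, 116/246=0.4715
Proportions for species 3 (n=81): 28/81=0.3457, 6/81=0.0741, 27/81=0.3333, 8/81=0.0988, 1/81=0.0123, 10/81=0.1235, 1/81=0.0123
Σp_2ᵢ² = 0.2017² + 0.1116² + 0.0858² + 0.0858² + 0.2189² + 0.0815² + 0.2146² = 0.040683 + 0.012455 + 0.007362 + 0.007362 + 0.047917 + 0.006642 + 0.046053 = 0.168474
B_2 = 1 / 0.168474 = 5.9356
Σp_1ᵢ² = 0.0691² + 0.0041² + 0.0041² + 0.3496² + 0.0813² + 0.0203² + 0.4715² = 0.004775 + 0.000017 + 0.000017 + 0.122220 + 0.006610 + 0.000412 + 0.222312 = 0.356363
B_1 = 1 / 0.356363 = 2.8061
Σp_3ᵢ² = 0.3457² + 0.0741² + 0.3333² + 0.0988² + 0.0123² + 0.1235² + 0.0123² = 0.119508 + 0.005491 + 0.111089 + 0.009761 + 0.000151 + 0.015252 + 0.000151 = 0.261403
B_3 = 1 / 0.261403 = 3.8255
Ranking by B (broadest → narrowest): species 2 (5.94) > species 3 (3.83) > species 1 (2.81)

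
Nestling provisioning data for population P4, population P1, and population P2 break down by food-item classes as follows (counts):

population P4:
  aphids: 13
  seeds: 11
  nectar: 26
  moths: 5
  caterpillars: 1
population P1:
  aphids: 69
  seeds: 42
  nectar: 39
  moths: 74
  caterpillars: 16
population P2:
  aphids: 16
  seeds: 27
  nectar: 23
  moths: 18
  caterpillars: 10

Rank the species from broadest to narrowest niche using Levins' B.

population P2 > population P1 > population P4

Proportions for population P4 (n=56): 13/56=0.2321, 11/56=0.1964, 26/56=0.4643, 5/56=0.0893, 1/56=0.0179
Proportions for population P1 (n=240): 69/240=0.2875, 42/240=0.1750, 39/240=0.1625, 74/240=0.3083, 16/240=0.0667
Proportions for population P2 (n=94): 16/94=0.1702, 27/94=0.2872, 23/94=0.2447, 18/94=0.1915, 10/94=0.1064
Σp_P4ᵢ² = 0.2321² + 0.1964² + 0.4643² + 0.0893² + 0.0179² = 0.053870 + 0.038573 + 0.215574 + 0.007974 + 0.000320 = 0.316311
B_P4 = 1 / 0.316311 = 3.1614
Σp_P1ᵢ² = 0.2875² + 0.1750² + 0.1625² + 0.3083² + 0.0667² = 0.082656 + 0.030625 + 0.026406 + 0.095049 + 0.004449 = 0.239185
B_P1 = 1 / 0.239185 = 4.1809
Σp_P2ᵢ² = 0.1702² + 0.2872² + 0.2447² + 0.1915² + 0.1064² = 0.028968 + 0.082484 + 0.059878 + 0.036672 + 0.011321 = 0.219323
B_P2 = 1 / 0.219323 = 4.5595
Ranking by B (broadest → narrowest): population P2 (4.56) > population P1 (4.18) > population P4 (3.16)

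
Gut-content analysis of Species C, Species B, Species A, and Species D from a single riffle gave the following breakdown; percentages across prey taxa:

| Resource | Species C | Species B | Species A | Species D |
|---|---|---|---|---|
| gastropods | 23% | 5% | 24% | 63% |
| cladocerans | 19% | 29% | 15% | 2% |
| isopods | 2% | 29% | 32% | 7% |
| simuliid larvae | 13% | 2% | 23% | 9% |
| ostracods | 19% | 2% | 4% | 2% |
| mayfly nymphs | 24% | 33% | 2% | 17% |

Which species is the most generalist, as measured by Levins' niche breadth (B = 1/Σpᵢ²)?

Convert percentages to proportions (divide by 100).
Σp_Cᵢ² = 0.23² + 0.19² + 0.02² + 0.13² + 0.19² + 0.24² = 0.0529 + 0.0361 + 0.0004 + 0.0169 + 0.0361 + 0.0576 = 0.2000
B_C = 1 / 0.2000 = 5.0000
Σp_Bᵢ² = 0.05² + 0.29² + 0.29² + 0.02² + 0.02² + 0.33² = 0.0025 + 0.0841 + 0.0841 + 0.0004 + 0.0004 + 0.1089 = 0.2804
B_B = 1 / 0.2804 = 3.5663
Σp_Aᵢ² = 0.24² + 0.15² + 0.32² + 0.23² + 0.04² + 0.02² = 0.0576 + 0.0225 + 0.1024 + 0.0529 + 0.0016 + 0.0004 = 0.2374
B_A = 1 / 0.2374 = 4.2123
Σp_Dᵢ² = 0.63² + 0.02² + 0.07² + 0.09² + 0.02² + 0.17² = 0.3969 + 0.0004 + 0.0049 + 0.0081 + 0.0004 + 0.0289 = 0.4396
B_D = 1 / 0.4396 = 2.2748
Highest B → broadest niche (most generalist): Species C (B = 5.00).

Species C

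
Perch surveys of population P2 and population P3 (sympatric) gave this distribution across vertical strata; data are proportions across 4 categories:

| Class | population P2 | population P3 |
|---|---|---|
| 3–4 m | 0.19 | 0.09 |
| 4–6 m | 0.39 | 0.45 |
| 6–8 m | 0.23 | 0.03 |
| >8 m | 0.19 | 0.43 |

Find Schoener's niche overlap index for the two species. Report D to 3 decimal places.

Σ|p₁ᵢ − p₂ᵢ| = 0.10 + 0.06 + 0.20 + 0.24 = 0.60
D = 1 − ½ × 0.60 = 1 − 0.300 = 0.70000

0.700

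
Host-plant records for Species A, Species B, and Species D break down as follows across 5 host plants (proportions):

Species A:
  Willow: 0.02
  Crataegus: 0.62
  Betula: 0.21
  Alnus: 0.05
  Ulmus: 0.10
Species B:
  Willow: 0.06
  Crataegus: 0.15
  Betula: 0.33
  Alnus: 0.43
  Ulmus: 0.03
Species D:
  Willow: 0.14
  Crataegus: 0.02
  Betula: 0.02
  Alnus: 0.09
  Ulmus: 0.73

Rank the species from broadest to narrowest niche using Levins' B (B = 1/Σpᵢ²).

Species B > Species A > Species D

Σp_Aᵢ² = 0.02² + 0.62² + 0.21² + 0.05² + 0.10² = 0.0004 + 0.3844 + 0.0441 + 0.0025 + 0.0100 = 0.4414
B_A = 1 / 0.4414 = 2.2655
Σp_Bᵢ² = 0.06² + 0.15² + 0.33² + 0.43² + 0.03² = 0.0036 + 0.0225 + 0.1089 + 0.1849 + 0.0009 = 0.3208
B_B = 1 / 0.3208 = 3.1172
Σp_Dᵢ² = 0.14² + 0.02² + 0.02² + 0.09² + 0.73² = 0.0196 + 0.0004 + 0.0004 + 0.0081 + 0.5329 = 0.5614
B_D = 1 / 0.5614 = 1.7813
Ranking by B (broadest → narrowest): Species B (3.12) > Species A (2.27) > Species D (1.78)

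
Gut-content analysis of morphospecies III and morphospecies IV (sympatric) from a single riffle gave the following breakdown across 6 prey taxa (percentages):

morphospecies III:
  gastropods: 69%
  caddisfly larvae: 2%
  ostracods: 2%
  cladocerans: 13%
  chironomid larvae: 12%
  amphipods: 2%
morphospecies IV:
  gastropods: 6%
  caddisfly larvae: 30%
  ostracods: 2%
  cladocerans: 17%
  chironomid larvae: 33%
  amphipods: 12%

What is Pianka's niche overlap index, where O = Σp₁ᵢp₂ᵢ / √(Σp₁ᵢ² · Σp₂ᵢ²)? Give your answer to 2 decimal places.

0.32

Convert percentages to proportions (divide by 100).
Σ p₁ᵢp₂ᵢ = 0.0414 + 0.0060 + 0.0004 + 0.0221 + 0.0396 + 0.0024 = 0.1119
Σp_1ᵢ² = 0.69² + 0.02² + 0.02² + 0.13² + 0.12² + 0.02² = 0.4761 + 0.0004 + 0.0004 + 0.0169 + 0.0144 + 0.0004 = 0.5086
Σp_2ᵢ² = 0.06² + 0.30² + 0.02² + 0.17² + 0.33² + 0.12² = 0.0036 + 0.0900 + 0.0004 + 0.0289 + 0.1089 + 0.0144 = 0.2462
O = 0.1119 / √(0.5086 × 0.2462) = 0.1119 / 0.35386 = 0.3162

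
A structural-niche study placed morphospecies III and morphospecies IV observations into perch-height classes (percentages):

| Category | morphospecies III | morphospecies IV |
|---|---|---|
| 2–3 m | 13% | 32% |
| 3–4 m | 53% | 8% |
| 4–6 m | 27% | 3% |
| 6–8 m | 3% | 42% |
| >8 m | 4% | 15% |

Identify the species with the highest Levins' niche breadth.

Convert percentages to proportions (divide by 100).
Σp_IIIᵢ² = 0.13² + 0.53² + 0.27² + 0.03² + 0.04² = 0.0169 + 0.2809 + 0.0729 + 0.0009 + 0.0016 = 0.3732
B_III = 1 / 0.3732 = 2.6795
Σp_IVᵢ² = 0.32² + 0.08² + 0.03² + 0.42² + 0.15² = 0.1024 + 0.0064 + 0.0009 + 0.1764 + 0.0225 = 0.3086
B_IV = 1 / 0.3086 = 3.2404
Highest B → broadest niche (most generalist): morphospecies IV (B = 3.24).

morphospecies IV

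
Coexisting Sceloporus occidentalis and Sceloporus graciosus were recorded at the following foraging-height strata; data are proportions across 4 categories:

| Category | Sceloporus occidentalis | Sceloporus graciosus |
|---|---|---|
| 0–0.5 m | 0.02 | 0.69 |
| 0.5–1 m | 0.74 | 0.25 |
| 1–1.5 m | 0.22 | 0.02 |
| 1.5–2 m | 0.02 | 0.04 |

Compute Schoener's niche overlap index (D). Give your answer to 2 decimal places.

0.31

Σ|p₁ᵢ − p₂ᵢ| = 0.67 + 0.49 + 0.20 + 0.02 = 1.38
D = 1 − ½ × 1.38 = 1 − 0.690 = 0.3100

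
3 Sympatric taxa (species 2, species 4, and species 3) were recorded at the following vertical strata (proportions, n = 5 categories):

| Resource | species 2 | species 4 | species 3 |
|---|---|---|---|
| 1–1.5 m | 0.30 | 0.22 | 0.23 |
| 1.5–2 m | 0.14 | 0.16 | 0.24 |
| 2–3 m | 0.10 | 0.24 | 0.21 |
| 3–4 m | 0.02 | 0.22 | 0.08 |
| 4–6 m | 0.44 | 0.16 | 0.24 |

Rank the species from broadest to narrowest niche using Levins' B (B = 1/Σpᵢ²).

Σp_2ᵢ² = 0.30² + 0.14² + 0.10² + 0.02² + 0.44² = 0.0900 + 0.0196 + 0.0100 + 0.0004 + 0.1936 = 0.3136
B_2 = 1 / 0.3136 = 3.1888
Σp_4ᵢ² = 0.22² + 0.16² + 0.24² + 0.22² + 0.16² = 0.0484 + 0.0256 + 0.0576 + 0.0484 + 0.0256 = 0.2056
B_4 = 1 / 0.2056 = 4.8638
Σp_3ᵢ² = 0.23² + 0.24² + 0.21² + 0.08² + 0.24² = 0.0529 + 0.0576 + 0.0441 + 0.0064 + 0.0576 = 0.2186
B_3 = 1 / 0.2186 = 4.5746
Ranking by B (broadest → narrowest): species 4 (4.86) > species 3 (4.57) > species 2 (3.19)

species 4 > species 3 > species 2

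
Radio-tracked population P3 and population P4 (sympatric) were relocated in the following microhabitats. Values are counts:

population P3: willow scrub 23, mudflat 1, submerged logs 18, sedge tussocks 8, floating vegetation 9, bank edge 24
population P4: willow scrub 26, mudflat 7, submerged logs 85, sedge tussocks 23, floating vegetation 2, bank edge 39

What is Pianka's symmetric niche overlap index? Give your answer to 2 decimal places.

0.82

Proportions for population P3 (n=83): 23/83=0.2771, 1/83=0.0120, 18/83=0.2169, 8/83=0.0964, 9/83=0.1084, 24/83=0.2892
Proportions for population P4 (n=182): 26/182=0.1429, 7/182=0.0385, 85/182=0.4670, 23/182=0.1264, 2/182=0.0110, 39/182=0.2143
Σ p₁ᵢp₂ᵢ = 0.039598 + 0.000462 + 0.101292 + 0.012185 + 0.001192 + 0.061976 = 0.216705
Σp_1ᵢ² = 0.2771² + 0.0120² + 0.2169² + 0.0964² + 0.1084² + 0.2892² = 0.076784 + 0.000144 + 0.047046 + 0.009293 + 0.011751 + 0.083637 = 0.228655
Σp_2ᵢ² = 0.1429² + 0.0385² + 0.4670² + 0.1264² + 0.0110² + 0.2143² = 0.020420 + 0.001482 + 0.218089 + 0.015977 + 0.000121 + 0.045924 = 0.302013
O = 0.216705 / √(0.228655 × 0.302013) = 0.216705 / 0.2627866 = 0.8246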